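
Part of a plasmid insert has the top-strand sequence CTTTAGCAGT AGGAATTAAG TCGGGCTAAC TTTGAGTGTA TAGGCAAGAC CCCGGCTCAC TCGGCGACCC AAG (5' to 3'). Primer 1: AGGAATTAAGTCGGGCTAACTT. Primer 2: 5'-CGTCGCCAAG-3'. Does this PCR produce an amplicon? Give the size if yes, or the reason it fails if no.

No product — primer 2 has no binding site in the template.

Primer 2 (CGTCGCCAAG) does not match the top strand, and its reverse complement CTTGGCGACG does not match either.
With no annealing site for primer 2, no amplification occurs.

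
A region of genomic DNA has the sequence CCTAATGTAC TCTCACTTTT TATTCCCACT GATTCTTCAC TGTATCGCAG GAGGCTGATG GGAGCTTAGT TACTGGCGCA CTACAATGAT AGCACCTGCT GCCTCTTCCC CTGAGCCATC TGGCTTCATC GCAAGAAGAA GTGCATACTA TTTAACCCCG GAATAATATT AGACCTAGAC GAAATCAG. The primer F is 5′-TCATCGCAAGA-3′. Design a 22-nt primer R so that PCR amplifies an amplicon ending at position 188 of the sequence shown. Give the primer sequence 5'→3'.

The forward primer binds at positions 126–136; the product's 3' end on the top strand is position 188.
The reverse primer anneals to the top strand over positions 167–188, i.e. to TATTAGACCTAGACGAAATCAG.
Its sequence written 5'→3' is the reverse complement: CTGATTTCGTCTAGGTCTAATA.

5'-CTGATTTCGTCTAGGTCTAATA-3'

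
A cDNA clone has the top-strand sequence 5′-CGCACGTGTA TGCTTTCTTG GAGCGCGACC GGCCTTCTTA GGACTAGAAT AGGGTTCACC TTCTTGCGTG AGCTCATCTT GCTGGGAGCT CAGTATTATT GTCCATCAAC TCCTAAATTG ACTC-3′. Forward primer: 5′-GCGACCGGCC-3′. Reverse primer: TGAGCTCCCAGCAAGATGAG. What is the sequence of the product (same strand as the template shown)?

5'-GCGACCGGCCTTCTTAGGACTAGAATAGGGTTCACCTTCTTGCGTGAGCTCATCTTGCTGGGAGCTCA-3'

The forward primer matches the template at positions 25–34.
Reverse complement of the reverse primer: CTCATCTTGCTGGGAGCTCA. This occurs on the top strand at positions 73–92.
The product is the template from position 25 through 92 (68 bp).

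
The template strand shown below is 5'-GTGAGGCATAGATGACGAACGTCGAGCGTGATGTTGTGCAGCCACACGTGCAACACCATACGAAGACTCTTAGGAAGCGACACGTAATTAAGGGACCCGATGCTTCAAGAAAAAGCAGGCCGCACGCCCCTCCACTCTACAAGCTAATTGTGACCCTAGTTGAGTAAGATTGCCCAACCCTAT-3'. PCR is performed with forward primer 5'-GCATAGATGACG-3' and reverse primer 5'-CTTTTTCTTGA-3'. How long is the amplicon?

110 bp

Scanning the template, GCATAGATGACG occurs at positions 6–17; this primer anneals to the bottom strand there with its 3' end pointing downstream.
Reverse complement of the reverse primer: TCAAGAAAAAG. This occurs on the top strand at positions 105–115.
Amplicon spans positions 6–115: 110 bp.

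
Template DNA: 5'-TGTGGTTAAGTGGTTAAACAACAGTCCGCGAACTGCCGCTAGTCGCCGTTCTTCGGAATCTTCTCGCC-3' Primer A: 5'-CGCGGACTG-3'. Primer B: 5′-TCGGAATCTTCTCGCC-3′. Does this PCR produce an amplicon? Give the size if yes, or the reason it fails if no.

No product — the primers' 3' ends point away from each other.

Primer A (CGCGGACTG) has reverse complement CAGTCCGCG, which matches the top strand at positions 22–30; primer A anneals to the top strand there with its 3' end pointing upstream toward position 22.
Primer B (TCGGAATCTTCTCGCC) matches the top strand directly at positions 53–68; it anneals to the bottom strand with its 3' end pointing downstream toward position 68.
The 3' ends diverge (primer A extends toward position 1, primer B toward position 68), so the primers never converge on a shared product.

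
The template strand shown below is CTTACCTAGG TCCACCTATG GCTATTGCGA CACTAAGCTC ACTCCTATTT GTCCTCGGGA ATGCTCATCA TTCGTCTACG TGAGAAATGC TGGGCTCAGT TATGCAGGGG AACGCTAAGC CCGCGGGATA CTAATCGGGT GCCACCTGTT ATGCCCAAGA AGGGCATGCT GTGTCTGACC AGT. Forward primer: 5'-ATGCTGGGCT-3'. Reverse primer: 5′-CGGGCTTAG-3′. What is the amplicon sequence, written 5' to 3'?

5'-ATGCTGGGCTCAGTTATGCAGGGGAACGCTAAGCCCG-3'

The forward primer matches the template at positions 87–96.
Taking the reverse complement of CGGGCTTAG gives CTAAGCCCG, found at positions 115–123 on the template; the primer anneals here to the top strand with its 3' end pointing upstream.
The product is the template from position 87 through 123 (37 bp).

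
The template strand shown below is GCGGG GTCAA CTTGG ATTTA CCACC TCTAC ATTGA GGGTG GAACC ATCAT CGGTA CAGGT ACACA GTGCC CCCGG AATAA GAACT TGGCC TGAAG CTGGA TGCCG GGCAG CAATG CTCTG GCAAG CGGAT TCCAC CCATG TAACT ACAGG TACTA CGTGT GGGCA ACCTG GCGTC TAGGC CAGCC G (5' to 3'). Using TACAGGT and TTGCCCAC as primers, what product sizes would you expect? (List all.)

The forward primer TACAGGT matches the top strand at positions 54–60, 145–151.
The reverse primer's reverse complement is GTGGGCAA, matching at positions 159–166.
Each forward site pairs with the reverse site to give a product ending at position 166: sizes 113, 22 bp.

113 bp, 22 bp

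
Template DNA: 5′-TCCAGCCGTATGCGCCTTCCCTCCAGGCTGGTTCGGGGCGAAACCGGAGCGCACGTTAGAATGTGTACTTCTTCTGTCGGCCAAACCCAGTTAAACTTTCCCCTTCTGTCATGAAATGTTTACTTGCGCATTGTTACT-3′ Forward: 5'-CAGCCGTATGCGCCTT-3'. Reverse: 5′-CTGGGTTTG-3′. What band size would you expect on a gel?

88 bp

The forward primer matches the template at positions 3–18.
The reverse primer's reverse complement is CAAACCCAG, which matches the template at positions 82–90.
The product runs from position 3 to position 90, so its length is 90 − 3 + 1 = 88 bp.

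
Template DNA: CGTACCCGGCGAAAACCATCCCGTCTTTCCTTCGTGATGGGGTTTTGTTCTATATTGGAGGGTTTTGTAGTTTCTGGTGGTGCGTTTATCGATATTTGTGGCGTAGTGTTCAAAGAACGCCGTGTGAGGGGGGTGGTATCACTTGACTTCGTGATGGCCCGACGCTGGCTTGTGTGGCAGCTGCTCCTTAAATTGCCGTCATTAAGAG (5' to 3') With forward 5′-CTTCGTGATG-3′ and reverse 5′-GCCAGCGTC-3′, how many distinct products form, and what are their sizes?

Two products: 140 bp, 23 bp

The forward primer CTTCGTGATG matches the top strand at positions 30–39, 147–156.
The reverse primer's reverse complement is GACGCTGGC, matching at positions 161–169.
Each forward site pairs with the reverse site to give a product ending at position 169: sizes 140, 23 bp.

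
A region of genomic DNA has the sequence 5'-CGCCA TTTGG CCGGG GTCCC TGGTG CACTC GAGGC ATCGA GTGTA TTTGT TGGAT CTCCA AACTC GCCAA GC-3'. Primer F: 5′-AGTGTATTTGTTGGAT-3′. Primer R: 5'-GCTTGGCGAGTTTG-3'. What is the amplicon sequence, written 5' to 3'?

5'-AGTGTATTTGTTGGATCTCCAAACTCGCCAAGC-3'

Scanning the template, AGTGTATTTGTTGGAT occurs at positions 40–55; this primer anneals to the bottom strand there with its 3' end pointing downstream.
Taking the reverse complement of GCTTGGCGAGTTTG gives CAAACTCGCCAAGC, found at positions 59–72 on the template; the primer anneals here to the top strand with its 3' end pointing upstream.
The product is the template from position 40 through 72 (33 bp).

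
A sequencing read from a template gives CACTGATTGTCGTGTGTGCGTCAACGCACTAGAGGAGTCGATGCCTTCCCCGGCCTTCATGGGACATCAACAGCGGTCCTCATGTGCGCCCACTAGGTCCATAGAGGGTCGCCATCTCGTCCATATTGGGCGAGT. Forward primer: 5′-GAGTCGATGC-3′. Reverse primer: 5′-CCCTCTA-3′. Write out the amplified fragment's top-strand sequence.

5'-GAGTCGATGCCTTCCCCGGCCTTCATGGGACATCAACAGCGGTCCTCATGTGCGCCCACTAGGTCCATAGAGGG-3'

The forward primer matches the template at positions 35–44.
The reverse primer's reverse complement is TAGAGGG, which matches the template at positions 102–108.
The product is the template from position 35 through 108 (74 bp).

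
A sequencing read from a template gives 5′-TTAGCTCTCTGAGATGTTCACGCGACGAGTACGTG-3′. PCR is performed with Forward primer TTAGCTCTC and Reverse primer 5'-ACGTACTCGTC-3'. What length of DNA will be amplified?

34 bp

Scanning the template, TTAGCTCTC occurs at positions 1–9; this primer anneals to the bottom strand there with its 3' end pointing downstream.
Taking the reverse complement of ACGTACTCGTC gives GACGAGTACGT, found at positions 24–34 on the template; the primer anneals here to the top strand with its 3' end pointing upstream.
Product length = (reverse-primer end) − (forward-primer start) + 1 = 34 − 1 + 1 = 34 bp.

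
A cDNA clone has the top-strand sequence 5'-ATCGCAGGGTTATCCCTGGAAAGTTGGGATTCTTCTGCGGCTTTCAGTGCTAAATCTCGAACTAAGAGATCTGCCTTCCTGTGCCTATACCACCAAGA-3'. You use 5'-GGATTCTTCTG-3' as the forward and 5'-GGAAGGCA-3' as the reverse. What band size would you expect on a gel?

53 bp

The forward primer matches the template at positions 27–37.
The reverse primer's reverse complement is TGCCTTCC, which matches the template at positions 72–79.
The product runs from position 27 to position 79, so its length is 79 − 27 + 1 = 53 bp.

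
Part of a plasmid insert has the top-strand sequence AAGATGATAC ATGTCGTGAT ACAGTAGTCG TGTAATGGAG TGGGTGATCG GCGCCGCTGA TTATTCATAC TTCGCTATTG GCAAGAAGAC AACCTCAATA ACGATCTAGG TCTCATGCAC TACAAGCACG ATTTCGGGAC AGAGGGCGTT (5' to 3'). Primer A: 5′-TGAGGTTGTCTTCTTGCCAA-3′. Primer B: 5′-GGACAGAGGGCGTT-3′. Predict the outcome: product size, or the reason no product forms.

No product — the primers' 3' ends point away from each other.

Primer A (TGAGGTTGTCTTCTTGCCAA) has reverse complement TTGGCAAGAAGACAACCTCA, which matches the top strand at positions 78–97; primer A anneals to the top strand there with its 3' end pointing upstream toward position 78.
Primer B (GGACAGAGGGCGTT) matches the top strand directly at positions 137–150; it anneals to the bottom strand with its 3' end pointing downstream toward position 150.
The 3' ends diverge (primer A extends toward position 1, primer B toward position 150), so the primers never converge on a shared product.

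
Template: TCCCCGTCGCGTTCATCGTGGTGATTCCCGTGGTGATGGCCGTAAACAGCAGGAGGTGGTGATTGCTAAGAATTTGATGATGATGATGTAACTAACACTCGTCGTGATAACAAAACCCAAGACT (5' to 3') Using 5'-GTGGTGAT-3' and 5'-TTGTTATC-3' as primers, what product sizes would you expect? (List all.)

The forward primer GTGGTGAT matches the top strand at positions 18–25, 30–37, 56–63.
The reverse primer's reverse complement is GATAACAA, matching at positions 106–113.
Each forward site pairs with the reverse site to give a product ending at position 113: sizes 96, 84, 58 bp.

96 bp, 84 bp, 58 bp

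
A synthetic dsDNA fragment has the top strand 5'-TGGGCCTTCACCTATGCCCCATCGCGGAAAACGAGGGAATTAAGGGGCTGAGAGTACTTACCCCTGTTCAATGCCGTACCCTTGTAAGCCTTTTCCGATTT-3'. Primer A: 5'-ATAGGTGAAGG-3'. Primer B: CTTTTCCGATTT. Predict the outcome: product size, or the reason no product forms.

Primer A (ATAGGTGAAGG) has reverse complement CCTTCACCTAT, which matches the top strand at positions 5–15; primer A anneals to the top strand there with its 3' end pointing upstream toward position 5.
Primer B (CTTTTCCGATTT) matches the top strand directly at positions 90–101; it anneals to the bottom strand with its 3' end pointing downstream toward position 101.
The 3' ends diverge (primer A extends toward position 1, primer B toward position 101), so the primers never converge on a shared product.

No product — the primers' 3' ends point away from each other.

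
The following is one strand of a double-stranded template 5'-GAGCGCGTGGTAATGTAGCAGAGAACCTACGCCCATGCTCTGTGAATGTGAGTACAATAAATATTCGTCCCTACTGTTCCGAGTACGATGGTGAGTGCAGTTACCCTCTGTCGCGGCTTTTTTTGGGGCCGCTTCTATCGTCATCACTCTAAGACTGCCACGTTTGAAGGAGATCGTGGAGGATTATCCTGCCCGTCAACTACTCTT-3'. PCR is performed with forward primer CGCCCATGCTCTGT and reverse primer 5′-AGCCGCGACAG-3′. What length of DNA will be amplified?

89 bp

The forward primer matches the template at positions 30–43.
Reverse complement of the reverse primer: CTGTCGCGGCT. This occurs on the top strand at positions 108–118.
Product length = (reverse-primer end) − (forward-primer start) + 1 = 118 − 30 + 1 = 89 bp.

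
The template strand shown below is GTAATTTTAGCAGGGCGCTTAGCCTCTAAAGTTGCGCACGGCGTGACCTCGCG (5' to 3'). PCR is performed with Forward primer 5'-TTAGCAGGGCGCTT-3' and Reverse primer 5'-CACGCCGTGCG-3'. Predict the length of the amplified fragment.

Forward primer TTAGCAGGGCGCTT is found on the top strand at positions 7–20.
Taking the reverse complement of CACGCCGTGCG gives CGCACGGCGTG, found at positions 35–45 on the template; the primer anneals here to the top strand with its 3' end pointing upstream.
Product length = (reverse-primer end) − (forward-primer start) + 1 = 45 − 7 + 1 = 39 bp.

39 bp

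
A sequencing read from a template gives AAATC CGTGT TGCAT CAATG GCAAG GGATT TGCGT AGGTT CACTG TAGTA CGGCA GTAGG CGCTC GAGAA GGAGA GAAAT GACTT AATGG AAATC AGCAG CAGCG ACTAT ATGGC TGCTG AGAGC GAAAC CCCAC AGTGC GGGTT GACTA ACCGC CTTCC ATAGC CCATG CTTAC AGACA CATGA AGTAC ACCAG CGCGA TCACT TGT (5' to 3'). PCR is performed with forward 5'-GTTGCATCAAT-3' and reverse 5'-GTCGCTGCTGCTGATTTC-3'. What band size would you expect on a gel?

99 bp

Scanning the template, GTTGCATCAAT occurs at positions 9–19; this primer anneals to the bottom strand there with its 3' end pointing downstream.
Taking the reverse complement of GTCGCTGCTGCTGATTTC gives GAAATCAGCAGCAGCGAC, found at positions 90–107 on the template; the primer anneals here to the top strand with its 3' end pointing upstream.
Amplicon spans positions 9–107: 99 bp.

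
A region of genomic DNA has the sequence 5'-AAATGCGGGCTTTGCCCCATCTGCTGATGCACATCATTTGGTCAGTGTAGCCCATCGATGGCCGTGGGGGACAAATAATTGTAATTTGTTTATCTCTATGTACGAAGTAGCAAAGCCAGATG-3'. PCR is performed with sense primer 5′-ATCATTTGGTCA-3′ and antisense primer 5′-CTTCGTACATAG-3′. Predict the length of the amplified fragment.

Scanning the template, ATCATTTGGTCA occurs at positions 33–44; this primer anneals to the bottom strand there with its 3' end pointing downstream.
The reverse primer's reverse complement is CTATGTACGAAG, which matches the template at positions 96–107.
The product runs from position 33 to position 107, so its length is 107 − 33 + 1 = 75 bp.

75 bp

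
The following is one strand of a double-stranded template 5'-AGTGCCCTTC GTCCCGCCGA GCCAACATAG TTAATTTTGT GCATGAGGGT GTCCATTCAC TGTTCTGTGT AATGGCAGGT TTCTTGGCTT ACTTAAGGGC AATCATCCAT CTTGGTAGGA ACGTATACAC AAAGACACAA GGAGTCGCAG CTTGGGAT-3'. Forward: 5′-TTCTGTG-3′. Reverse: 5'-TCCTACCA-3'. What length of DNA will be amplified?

58 bp

The forward primer matches the template at positions 63–69.
Taking the reverse complement of TCCTACCA gives TGGTAGGA, found at positions 113–120 on the template; the primer anneals here to the top strand with its 3' end pointing upstream.
Amplicon spans positions 63–120: 58 bp.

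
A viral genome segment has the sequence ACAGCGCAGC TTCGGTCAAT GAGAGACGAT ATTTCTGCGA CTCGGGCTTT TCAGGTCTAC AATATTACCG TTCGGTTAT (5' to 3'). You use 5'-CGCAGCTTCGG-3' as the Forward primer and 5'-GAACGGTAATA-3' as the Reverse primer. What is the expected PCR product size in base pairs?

The forward primer matches the template at positions 5–15.
The reverse primer's reverse complement is TATTACCGTTC, which matches the template at positions 63–73.
Product length = (reverse-primer end) − (forward-primer start) + 1 = 73 − 5 + 1 = 69 bp.

69 bp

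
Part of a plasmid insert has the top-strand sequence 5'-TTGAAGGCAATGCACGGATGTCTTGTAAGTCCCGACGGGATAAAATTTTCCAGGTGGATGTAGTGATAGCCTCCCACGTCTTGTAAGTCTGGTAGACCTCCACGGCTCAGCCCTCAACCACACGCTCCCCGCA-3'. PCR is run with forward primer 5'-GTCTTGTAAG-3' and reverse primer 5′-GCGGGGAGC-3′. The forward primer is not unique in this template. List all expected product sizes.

The forward primer GTCTTGTAAG matches the top strand at positions 20–29, 78–87.
The reverse primer's reverse complement is GCTCCCCGC, matching at positions 124–132.
Each forward site pairs with the reverse site to give a product ending at position 132: sizes 113, 55 bp.

113 bp, 55 bp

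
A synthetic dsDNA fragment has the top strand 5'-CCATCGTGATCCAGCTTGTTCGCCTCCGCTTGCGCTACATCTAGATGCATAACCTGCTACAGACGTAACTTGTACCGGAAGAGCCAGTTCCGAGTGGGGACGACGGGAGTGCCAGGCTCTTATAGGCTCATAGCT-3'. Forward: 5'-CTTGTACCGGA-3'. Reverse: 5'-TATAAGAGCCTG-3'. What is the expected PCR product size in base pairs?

Forward primer CTTGTACCGGA is found on the top strand at positions 69–79.
Taking the reverse complement of TATAAGAGCCTG gives CAGGCTCTTATA, found at positions 113–124 on the template; the primer anneals here to the top strand with its 3' end pointing upstream.
Amplicon spans positions 69–124: 56 bp.

56 bp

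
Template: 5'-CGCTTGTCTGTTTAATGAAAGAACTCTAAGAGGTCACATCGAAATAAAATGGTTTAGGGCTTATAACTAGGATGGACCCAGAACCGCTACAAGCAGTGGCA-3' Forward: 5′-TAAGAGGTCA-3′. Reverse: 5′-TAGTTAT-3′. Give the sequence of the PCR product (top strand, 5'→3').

5'-TAAGAGGTCACATCGAAATAAAATGGTTTAGGGCTTATAACTA-3'

Forward primer TAAGAGGTCA is found on the top strand at positions 27–36.
The reverse primer's reverse complement is ATAACTA, which matches the template at positions 63–69.
The product is the template from position 27 through 69 (43 bp).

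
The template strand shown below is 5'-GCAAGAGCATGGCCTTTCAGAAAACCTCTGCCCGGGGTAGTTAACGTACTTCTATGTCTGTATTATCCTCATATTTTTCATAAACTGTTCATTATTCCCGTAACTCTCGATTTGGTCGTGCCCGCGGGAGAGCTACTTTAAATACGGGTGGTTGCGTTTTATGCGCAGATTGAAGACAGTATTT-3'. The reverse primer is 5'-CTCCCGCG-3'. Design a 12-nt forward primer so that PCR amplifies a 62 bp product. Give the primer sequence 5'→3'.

The reverse primer's reverse complement CGCGGGAG matches the template at positions 123–130, so the product ends at position 130.
A 62 bp product then starts at position 130 − 62 + 1 = 69.
The forward primer is identical to the top strand there: TCATATTTTTCA.

5'-TCATATTTTTCA-3'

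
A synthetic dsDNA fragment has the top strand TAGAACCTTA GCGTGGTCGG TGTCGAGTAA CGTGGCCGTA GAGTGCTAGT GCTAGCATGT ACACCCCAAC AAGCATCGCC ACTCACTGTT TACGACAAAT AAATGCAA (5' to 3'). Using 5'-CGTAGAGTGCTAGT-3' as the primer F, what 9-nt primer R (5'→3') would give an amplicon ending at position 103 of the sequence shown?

5'-TTTATTTGT-3'

The forward primer binds at positions 37–50; the product's 3' end on the top strand is position 103.
The reverse primer anneals to the top strand over positions 95–103, i.e. to ACAAATAAA.
Its sequence written 5'→3' is the reverse complement: TTTATTTGT.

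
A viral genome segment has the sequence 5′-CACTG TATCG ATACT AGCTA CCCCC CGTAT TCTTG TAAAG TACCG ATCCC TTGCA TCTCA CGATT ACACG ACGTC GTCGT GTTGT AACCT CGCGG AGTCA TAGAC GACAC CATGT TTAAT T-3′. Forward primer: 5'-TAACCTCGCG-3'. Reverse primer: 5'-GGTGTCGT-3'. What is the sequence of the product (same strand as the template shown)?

Scanning the template, TAACCTCGCG occurs at positions 85–94; this primer anneals to the bottom strand there with its 3' end pointing downstream.
Taking the reverse complement of GGTGTCGT gives ACGACACC, found at positions 104–111 on the template; the primer anneals here to the top strand with its 3' end pointing upstream.
The product is the template from position 85 through 111 (27 bp).

5'-TAACCTCGCGGAGTCATAGACGACACC-3'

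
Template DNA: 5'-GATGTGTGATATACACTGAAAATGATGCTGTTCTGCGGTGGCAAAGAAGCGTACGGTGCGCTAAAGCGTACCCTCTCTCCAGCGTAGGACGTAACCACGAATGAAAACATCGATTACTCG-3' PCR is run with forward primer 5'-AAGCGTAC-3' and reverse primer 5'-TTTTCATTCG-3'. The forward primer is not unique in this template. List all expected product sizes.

61 bp, 44 bp

The forward primer AAGCGTAC matches the top strand at positions 47–54, 64–71.
The reverse primer's reverse complement is CGAATGAAAA, matching at positions 98–107.
Each forward site pairs with the reverse site to give a product ending at position 107: sizes 61, 44 bp.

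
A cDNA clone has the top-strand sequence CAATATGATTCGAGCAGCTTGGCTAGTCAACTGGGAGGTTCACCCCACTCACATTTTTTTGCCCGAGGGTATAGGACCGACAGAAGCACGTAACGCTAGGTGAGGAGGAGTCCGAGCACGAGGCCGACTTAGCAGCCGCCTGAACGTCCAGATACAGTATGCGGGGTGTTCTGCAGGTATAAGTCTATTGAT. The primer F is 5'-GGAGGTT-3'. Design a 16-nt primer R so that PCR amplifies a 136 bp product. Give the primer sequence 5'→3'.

The forward primer binds at positions 34–40, so a 136 bp product ends at position 34 + 136 − 1 = 169.
The reverse primer anneals to the top strand over positions 154–169, i.e. to ACAGTATGCGGGGTGT.
Its sequence written 5'→3' is the reverse complement: ACACCCCGCATACTGT.

5'-ACACCCCGCATACTGT-3'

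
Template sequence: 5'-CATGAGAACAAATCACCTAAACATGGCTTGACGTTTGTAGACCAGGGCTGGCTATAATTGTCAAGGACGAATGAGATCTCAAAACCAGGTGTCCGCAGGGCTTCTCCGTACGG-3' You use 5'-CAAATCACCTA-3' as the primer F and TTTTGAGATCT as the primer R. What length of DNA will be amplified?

76 bp

Scanning the template, CAAATCACCTA occurs at positions 9–19; this primer anneals to the bottom strand there with its 3' end pointing downstream.
Taking the reverse complement of TTTTGAGATCT gives AGATCTCAAAA, found at positions 74–84 on the template; the primer anneals here to the top strand with its 3' end pointing upstream.
The product runs from position 9 to position 84, so its length is 84 − 9 + 1 = 76 bp.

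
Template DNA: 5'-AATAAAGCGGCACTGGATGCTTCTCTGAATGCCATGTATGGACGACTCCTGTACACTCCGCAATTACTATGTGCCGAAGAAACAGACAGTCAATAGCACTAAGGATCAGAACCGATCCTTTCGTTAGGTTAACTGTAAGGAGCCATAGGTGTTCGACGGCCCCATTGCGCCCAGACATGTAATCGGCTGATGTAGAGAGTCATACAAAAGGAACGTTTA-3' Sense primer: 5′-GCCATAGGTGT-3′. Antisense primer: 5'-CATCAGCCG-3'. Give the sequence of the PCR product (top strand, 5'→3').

5'-GCCATAGGTGTTCGACGGCCCCATTGCGCCCAGACATGTAATCGGCTGATG-3'

The forward primer matches the template at positions 142–152.
Taking the reverse complement of CATCAGCCG gives CGGCTGATG, found at positions 184–192 on the template; the primer anneals here to the top strand with its 3' end pointing upstream.
The product is the template from position 142 through 192 (51 bp).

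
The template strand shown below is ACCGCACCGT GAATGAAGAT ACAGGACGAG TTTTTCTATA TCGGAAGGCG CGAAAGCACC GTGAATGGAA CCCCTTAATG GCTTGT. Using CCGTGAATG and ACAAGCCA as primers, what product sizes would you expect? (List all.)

The forward primer CCGTGAATG matches the top strand at positions 7–15, 59–67.
The reverse primer's reverse complement is TGGCTTGT, matching at positions 79–86.
Each forward site pairs with the reverse site to give a product ending at position 86: sizes 80, 28 bp.

80 bp, 28 bp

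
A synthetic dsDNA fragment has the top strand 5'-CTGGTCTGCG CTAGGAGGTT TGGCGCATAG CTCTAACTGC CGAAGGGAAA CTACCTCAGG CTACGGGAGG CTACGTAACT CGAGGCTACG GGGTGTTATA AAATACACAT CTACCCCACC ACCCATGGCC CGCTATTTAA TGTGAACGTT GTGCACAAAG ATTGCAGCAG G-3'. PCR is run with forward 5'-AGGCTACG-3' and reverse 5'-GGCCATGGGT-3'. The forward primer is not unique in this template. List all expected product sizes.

The forward primer AGGCTACG matches the top strand at positions 58–65, 68–75, 83–90.
The reverse primer's reverse complement is ACCCATGGCC, matching at positions 121–130.
Each forward site pairs with the reverse site to give a product ending at position 130: sizes 73, 63, 48 bp.

73 bp, 63 bp, 48 bp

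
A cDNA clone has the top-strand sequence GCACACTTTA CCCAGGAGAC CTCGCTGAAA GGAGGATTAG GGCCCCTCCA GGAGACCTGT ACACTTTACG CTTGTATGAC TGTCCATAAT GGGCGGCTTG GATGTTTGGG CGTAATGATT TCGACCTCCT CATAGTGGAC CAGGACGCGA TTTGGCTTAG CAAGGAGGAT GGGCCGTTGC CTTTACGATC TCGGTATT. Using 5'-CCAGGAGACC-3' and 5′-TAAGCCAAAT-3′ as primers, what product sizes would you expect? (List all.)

The forward primer CCAGGAGACC matches the top strand at positions 12–21, 48–57.
The reverse primer's reverse complement is ATTTGGCTTA, matching at positions 150–159.
Each forward site pairs with the reverse site to give a product ending at position 159: sizes 148, 112 bp.

148 bp, 112 bp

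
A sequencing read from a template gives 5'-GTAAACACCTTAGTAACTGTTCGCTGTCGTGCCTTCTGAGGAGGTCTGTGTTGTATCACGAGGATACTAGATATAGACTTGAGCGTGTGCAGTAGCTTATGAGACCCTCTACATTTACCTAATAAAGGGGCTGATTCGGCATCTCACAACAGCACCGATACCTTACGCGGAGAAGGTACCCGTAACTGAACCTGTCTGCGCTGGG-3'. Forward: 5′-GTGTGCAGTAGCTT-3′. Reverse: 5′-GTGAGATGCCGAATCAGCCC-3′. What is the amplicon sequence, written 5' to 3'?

5'-GTGTGCAGTAGCTTATGAGACCCTCTACATTTACCTAATAAAGGGGCTGATTCGGCATCTCAC-3'

The forward primer matches the template at positions 85–98.
The reverse primer's reverse complement is GGGCTGATTCGGCATCTCAC, which matches the template at positions 128–147.
The product is the template from position 85 through 147 (63 bp).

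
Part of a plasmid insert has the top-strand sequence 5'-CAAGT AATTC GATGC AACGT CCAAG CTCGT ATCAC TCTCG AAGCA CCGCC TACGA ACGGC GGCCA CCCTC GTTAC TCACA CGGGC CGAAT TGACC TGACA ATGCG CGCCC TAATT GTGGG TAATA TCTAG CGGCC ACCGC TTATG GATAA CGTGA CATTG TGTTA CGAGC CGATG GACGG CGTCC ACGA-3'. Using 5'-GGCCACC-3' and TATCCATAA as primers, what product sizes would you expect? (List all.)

89 bp, 18 bp

The forward primer GGCCACC matches the top strand at positions 61–67, 132–138.
The reverse primer's reverse complement is TTATGGATA, matching at positions 141–149.
Each forward site pairs with the reverse site to give a product ending at position 149: sizes 89, 18 bp.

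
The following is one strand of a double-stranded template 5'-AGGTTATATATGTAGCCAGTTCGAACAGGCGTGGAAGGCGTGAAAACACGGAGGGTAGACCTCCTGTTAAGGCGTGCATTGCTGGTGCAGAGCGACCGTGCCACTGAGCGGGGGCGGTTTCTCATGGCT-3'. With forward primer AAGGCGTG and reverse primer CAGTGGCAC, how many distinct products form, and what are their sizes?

The forward primer AAGGCGTG matches the top strand at positions 35–42, 69–76.
The reverse primer's reverse complement is GTGCCACTG, matching at positions 98–106.
Each forward site pairs with the reverse site to give a product ending at position 106: sizes 72, 38 bp.

Two products: 72 bp, 38 bp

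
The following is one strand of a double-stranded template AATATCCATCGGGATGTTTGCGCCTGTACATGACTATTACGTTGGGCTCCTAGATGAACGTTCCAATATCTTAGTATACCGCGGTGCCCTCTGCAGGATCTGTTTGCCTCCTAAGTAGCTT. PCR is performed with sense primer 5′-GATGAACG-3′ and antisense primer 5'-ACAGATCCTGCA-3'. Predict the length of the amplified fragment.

The forward primer matches the template at positions 53–60.
Taking the reverse complement of ACAGATCCTGCA gives TGCAGGATCTGT, found at positions 92–103 on the template; the primer anneals here to the top strand with its 3' end pointing upstream.
Amplicon spans positions 53–103: 51 bp.

51 bp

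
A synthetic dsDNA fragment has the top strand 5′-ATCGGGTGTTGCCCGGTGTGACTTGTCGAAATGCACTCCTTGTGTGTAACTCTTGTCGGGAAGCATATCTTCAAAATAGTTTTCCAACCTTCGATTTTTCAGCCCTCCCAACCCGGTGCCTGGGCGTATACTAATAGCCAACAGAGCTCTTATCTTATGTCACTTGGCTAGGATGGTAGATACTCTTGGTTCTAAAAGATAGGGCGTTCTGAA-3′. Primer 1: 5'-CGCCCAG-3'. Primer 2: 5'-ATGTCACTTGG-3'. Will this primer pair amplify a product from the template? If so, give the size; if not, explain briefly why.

Primer 1 (CGCCCAG) has reverse complement CTGGGCG, which matches the top strand at positions 120–126; primer 1 anneals to the top strand there with its 3' end pointing upstream toward position 120.
Primer 2 (ATGTCACTTGG) matches the top strand directly at positions 157–167; it anneals to the bottom strand with its 3' end pointing downstream toward position 167.
The 3' ends diverge (primer 1 extends toward position 1, primer 2 toward position 213), so the primers never converge on a shared product.

No product — the primers' 3' ends point away from each other.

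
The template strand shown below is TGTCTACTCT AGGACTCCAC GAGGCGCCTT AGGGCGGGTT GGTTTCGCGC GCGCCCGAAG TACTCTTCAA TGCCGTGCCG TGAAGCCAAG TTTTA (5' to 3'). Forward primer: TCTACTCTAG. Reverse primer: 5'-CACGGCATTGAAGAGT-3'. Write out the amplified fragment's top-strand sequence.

5'-TCTACTCTAGGACTCCACGAGGCGCCTTAGGGCGGGTTGGTTTCGCGCGCGCCCGAAGTACTCTTCAATGCCGTG-3'

The forward primer matches the template at positions 3–12.
Reverse complement of the reverse primer: ACTCTTCAATGCCGTG. This occurs on the top strand at positions 62–77.
The product is the template from position 3 through 77 (75 bp).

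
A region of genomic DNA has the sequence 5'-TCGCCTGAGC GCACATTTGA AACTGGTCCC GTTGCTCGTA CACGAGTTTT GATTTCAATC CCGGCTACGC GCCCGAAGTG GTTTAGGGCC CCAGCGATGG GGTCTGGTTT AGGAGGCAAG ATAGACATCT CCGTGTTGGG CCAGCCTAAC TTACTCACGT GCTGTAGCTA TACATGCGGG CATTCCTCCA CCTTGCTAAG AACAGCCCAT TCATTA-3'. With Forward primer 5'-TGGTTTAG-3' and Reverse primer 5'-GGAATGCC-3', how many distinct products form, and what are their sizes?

Two products: 108 bp, 82 bp

The forward primer TGGTTTAG matches the top strand at positions 79–86, 105–112.
The reverse primer's reverse complement is GGCATTCC, matching at positions 179–186.
Each forward site pairs with the reverse site to give a product ending at position 186: sizes 108, 82 bp.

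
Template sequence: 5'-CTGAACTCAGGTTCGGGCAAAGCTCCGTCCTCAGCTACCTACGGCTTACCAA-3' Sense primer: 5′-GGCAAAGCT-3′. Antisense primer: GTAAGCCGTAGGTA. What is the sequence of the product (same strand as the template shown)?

Forward primer GGCAAAGCT is found on the top strand at positions 16–24.
Reverse complement of the reverse primer: TACCTACGGCTTAC. This occurs on the top strand at positions 36–49.
The product is the template from position 16 through 49 (34 bp).

5'-GGCAAAGCTCCGTCCTCAGCTACCTACGGCTTAC-3'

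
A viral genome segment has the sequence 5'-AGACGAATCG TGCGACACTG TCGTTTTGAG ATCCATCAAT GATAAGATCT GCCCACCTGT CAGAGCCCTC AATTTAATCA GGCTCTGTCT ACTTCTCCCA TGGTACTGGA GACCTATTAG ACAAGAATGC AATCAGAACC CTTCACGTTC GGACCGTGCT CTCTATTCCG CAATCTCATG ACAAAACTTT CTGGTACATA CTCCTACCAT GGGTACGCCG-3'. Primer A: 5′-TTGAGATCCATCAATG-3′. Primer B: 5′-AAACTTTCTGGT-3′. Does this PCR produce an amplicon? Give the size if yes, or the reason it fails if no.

No product — both primers anneal to the same strand and extend in the same direction.

Primer A (TTGAGATCCATCAATG) matches the top strand at positions 26–41 (3' end points downstream).
Primer B (AAACTTTCTGGT) also matches the top strand directly, at positions 184–195 — its reverse complement ACCAGAAAGTTT is not present.
Both primers anneal to the bottom strand with 3' ends pointing the same way, so neither can prime synthesis back toward the other.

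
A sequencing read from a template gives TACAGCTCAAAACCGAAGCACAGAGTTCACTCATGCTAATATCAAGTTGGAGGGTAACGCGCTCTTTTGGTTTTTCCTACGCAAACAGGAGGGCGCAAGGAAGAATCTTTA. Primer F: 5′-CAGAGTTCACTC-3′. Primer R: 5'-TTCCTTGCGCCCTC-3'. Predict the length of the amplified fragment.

Scanning the template, CAGAGTTCACTC occurs at positions 21–32; this primer anneals to the bottom strand there with its 3' end pointing downstream.
Taking the reverse complement of TTCCTTGCGCCCTC gives GAGGGCGCAAGGAA, found at positions 89–102 on the template; the primer anneals here to the top strand with its 3' end pointing upstream.
The product runs from position 21 to position 102, so its length is 102 − 21 + 1 = 82 bp.

82 bp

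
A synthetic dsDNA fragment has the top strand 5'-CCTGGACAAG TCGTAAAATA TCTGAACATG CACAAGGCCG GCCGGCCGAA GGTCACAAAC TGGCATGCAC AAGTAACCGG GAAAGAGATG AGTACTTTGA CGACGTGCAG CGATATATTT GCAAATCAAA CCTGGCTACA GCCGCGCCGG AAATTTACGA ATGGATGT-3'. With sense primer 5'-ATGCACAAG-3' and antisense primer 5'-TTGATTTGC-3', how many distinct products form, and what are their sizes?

The forward primer ATGCACAAG matches the top strand at positions 28–36, 65–73.
The reverse primer's reverse complement is GCAAATCAA, matching at positions 121–129.
Each forward site pairs with the reverse site to give a product ending at position 129: sizes 102, 65 bp.

Two products: 102 bp, 65 bp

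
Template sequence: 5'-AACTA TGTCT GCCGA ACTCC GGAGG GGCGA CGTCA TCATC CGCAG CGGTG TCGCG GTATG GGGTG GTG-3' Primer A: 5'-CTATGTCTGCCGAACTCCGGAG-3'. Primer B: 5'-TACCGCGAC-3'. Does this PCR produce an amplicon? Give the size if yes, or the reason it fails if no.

Primer A (CTATGTCTGCCGAACTCCGGAG) matches the top strand at positions 3–24; it acts as a forward primer.
Primer B's reverse complement is GTCGCGGTA, matching the top strand at positions 50–58; it acts as a reverse primer.
The 3' ends face each other across positions 3–58, giving a 56 bp product.

Yes — a 56 bp product.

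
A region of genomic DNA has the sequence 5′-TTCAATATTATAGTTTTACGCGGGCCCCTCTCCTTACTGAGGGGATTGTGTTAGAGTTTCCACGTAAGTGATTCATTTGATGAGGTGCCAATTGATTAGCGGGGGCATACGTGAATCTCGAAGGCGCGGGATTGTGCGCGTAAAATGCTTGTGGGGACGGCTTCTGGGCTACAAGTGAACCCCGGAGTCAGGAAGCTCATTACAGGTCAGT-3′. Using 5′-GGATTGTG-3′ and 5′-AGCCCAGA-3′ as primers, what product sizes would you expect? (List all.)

The forward primer GGATTGTG matches the top strand at positions 43–50, 129–136.
The reverse primer's reverse complement is TCTGGGCT, matching at positions 163–170.
Each forward site pairs with the reverse site to give a product ending at position 170: sizes 128, 42 bp.

128 bp, 42 bp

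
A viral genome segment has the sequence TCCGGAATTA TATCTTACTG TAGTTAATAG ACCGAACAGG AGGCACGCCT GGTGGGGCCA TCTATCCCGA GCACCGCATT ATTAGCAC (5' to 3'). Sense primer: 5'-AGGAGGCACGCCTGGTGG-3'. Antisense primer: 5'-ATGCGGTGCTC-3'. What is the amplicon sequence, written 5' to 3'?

5'-AGGAGGCACGCCTGGTGGGGCCATCTATCCCGAGCACCGCAT-3'

The forward primer matches the template at positions 38–55.
Reverse complement of the reverse primer: GAGCACCGCAT. This occurs on the top strand at positions 69–79.
The product is the template from position 38 through 79 (42 bp).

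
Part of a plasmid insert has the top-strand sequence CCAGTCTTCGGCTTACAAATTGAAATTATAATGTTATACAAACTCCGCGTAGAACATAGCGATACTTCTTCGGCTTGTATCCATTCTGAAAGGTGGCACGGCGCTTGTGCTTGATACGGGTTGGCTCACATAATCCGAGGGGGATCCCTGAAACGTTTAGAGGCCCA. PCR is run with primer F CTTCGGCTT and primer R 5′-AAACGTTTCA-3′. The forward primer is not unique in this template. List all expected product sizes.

The forward primer CTTCGGCTT matches the top strand at positions 6–14, 68–76.
The reverse primer's reverse complement is TGAAACGTTT, matching at positions 149–158.
Each forward site pairs with the reverse site to give a product ending at position 158: sizes 153, 91 bp.

153 bp, 91 bp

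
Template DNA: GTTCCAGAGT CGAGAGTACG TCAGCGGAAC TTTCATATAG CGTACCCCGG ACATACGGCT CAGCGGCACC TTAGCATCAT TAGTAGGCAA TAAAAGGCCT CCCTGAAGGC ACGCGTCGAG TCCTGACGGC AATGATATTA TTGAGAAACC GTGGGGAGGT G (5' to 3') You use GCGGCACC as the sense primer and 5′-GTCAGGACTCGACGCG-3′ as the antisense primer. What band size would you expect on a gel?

Scanning the template, GCGGCACC occurs at positions 63–70; this primer anneals to the bottom strand there with its 3' end pointing downstream.
Taking the reverse complement of GTCAGGACTCGACGCG gives CGCGTCGAGTCCTGAC, found at positions 112–127 on the template; the primer anneals here to the top strand with its 3' end pointing upstream.
Product length = (reverse-primer end) − (forward-primer start) + 1 = 127 − 63 + 1 = 65 bp.

65 bp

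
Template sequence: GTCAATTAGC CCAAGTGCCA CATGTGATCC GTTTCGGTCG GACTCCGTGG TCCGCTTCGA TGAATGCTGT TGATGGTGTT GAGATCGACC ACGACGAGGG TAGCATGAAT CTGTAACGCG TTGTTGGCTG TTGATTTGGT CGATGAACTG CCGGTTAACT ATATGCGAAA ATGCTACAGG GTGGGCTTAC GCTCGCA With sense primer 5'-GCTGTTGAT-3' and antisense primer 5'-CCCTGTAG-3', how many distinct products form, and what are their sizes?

The forward primer GCTGTTGAT matches the top strand at positions 66–74, 127–135.
The reverse primer's reverse complement is CTACAGGG, matching at positions 174–181.
Each forward site pairs with the reverse site to give a product ending at position 181: sizes 116, 55 bp.

Two products: 116 bp, 55 bp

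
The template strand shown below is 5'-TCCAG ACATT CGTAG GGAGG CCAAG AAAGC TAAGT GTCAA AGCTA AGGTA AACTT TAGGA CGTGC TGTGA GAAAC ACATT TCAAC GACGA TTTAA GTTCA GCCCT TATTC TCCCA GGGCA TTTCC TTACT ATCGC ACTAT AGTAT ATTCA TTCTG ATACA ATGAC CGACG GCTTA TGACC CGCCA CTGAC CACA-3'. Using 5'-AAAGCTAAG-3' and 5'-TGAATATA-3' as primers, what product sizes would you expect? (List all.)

The forward primer AAAGCTAAG matches the top strand at positions 26–34, 39–47.
The reverse primer's reverse complement is TATATTCA, matching at positions 143–150.
Each forward site pairs with the reverse site to give a product ending at position 150: sizes 125, 112 bp.

125 bp, 112 bp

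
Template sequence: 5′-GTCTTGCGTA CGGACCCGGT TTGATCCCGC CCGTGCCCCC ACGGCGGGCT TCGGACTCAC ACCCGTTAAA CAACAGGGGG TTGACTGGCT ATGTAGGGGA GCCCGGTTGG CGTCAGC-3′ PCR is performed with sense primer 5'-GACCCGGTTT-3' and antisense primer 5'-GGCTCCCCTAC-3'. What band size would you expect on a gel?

Forward primer GACCCGGTTT is found on the top strand at positions 13–22.
The reverse primer's reverse complement is GTAGGGGAGCC, which matches the template at positions 93–103.
The product runs from position 13 to position 103, so its length is 103 − 13 + 1 = 91 bp.

91 bp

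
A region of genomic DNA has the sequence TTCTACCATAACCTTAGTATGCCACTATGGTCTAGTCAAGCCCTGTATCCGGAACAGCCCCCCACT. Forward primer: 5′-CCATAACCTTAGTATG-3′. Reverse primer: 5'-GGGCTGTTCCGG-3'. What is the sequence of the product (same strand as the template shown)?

5'-CCATAACCTTAGTATGCCACTATGGTCTAGTCAAGCCCTGTATCCGGAACAGCCC-3'

Forward primer CCATAACCTTAGTATG is found on the top strand at positions 6–21.
Reverse complement of the reverse primer: CCGGAACAGCCC. This occurs on the top strand at positions 49–60.
The product is the template from position 6 through 60 (55 bp).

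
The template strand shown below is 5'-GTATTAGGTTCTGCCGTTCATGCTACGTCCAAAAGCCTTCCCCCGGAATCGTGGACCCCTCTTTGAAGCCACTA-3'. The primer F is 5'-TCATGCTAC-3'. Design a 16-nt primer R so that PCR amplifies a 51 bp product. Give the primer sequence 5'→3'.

The forward primer binds at positions 18–26, so a 51 bp product ends at position 18 + 51 − 1 = 68.
The reverse primer anneals to the top strand over positions 53–68, i.e. to GGACCCCTCTTTGAAG.
Its sequence written 5'→3' is the reverse complement: CTTCAAAGAGGGGTCC.

5'-CTTCAAAGAGGGGTCC-3'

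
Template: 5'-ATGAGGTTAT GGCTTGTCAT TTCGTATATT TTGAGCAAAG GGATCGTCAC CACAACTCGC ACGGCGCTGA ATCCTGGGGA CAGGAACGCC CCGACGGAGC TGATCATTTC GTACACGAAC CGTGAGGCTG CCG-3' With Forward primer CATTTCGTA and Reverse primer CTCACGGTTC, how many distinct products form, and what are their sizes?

The forward primer CATTTCGTA matches the top strand at positions 18–26, 105–113.
The reverse primer's reverse complement is GAACCGTGAG, matching at positions 117–126.
Each forward site pairs with the reverse site to give a product ending at position 126: sizes 109, 22 bp.

Two products: 109 bp, 22 bp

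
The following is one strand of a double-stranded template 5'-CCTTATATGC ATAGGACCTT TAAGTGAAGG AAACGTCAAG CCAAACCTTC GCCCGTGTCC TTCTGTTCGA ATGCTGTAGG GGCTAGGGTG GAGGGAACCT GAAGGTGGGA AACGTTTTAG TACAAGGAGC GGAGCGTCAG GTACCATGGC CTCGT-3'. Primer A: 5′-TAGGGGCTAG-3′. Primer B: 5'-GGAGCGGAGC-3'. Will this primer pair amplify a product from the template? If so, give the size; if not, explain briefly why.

No product — both primers anneal to the same strand and extend in the same direction.

Primer A (TAGGGGCTAG) matches the top strand at positions 77–86 (3' end points downstream).
Primer B (GGAGCGGAGC) also matches the top strand directly, at positions 126–135 — its reverse complement GCTCCGCTCC is not present.
Both primers anneal to the bottom strand with 3' ends pointing the same way, so neither can prime synthesis back toward the other.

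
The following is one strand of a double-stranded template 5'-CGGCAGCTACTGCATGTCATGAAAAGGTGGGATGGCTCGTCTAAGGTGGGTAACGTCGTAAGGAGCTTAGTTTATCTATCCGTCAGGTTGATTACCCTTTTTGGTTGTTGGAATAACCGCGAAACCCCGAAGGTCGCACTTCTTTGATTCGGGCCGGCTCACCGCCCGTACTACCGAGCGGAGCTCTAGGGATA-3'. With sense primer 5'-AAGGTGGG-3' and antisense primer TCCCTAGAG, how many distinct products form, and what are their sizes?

The forward primer AAGGTGGG matches the top strand at positions 24–31, 43–50.
The reverse primer's reverse complement is CTCTAGGGA, matching at positions 184–192.
Each forward site pairs with the reverse site to give a product ending at position 192: sizes 169, 150 bp.

Two products: 169 bp, 150 bp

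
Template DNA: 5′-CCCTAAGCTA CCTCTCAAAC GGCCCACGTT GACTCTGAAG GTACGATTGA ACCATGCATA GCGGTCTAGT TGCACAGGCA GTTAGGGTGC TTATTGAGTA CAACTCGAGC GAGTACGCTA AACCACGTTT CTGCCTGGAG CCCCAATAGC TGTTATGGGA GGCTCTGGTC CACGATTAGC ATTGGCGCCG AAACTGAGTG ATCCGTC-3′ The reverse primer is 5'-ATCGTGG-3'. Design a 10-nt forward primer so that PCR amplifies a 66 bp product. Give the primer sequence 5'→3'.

5'-GAGTACGCTA-3'

The reverse primer's reverse complement CCACGAT matches the template at positions 170–176, so the product ends at position 176.
A 66 bp product then starts at position 176 − 66 + 1 = 111.
The forward primer is identical to the top strand there: GAGTACGCTA.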